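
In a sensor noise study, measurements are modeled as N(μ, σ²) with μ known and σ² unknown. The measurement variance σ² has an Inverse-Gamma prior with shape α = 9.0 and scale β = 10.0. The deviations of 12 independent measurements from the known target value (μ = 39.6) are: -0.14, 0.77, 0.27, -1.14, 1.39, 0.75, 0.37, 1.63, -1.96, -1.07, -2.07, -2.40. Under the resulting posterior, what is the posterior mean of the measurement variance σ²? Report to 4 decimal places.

With known mean μ and an Inverse-Gamma(α, β) prior on σ², the Normal likelihood is conjugate: posterior is Inv-Gamma(α + n/2, β + Σ(xᵢ−μ)²/2).
Σ(xᵢ−μ)² = (-0.14)² + (0.77)² + (0.27)² + (-1.14)² + (1.39)² + (0.75)² + (0.37)² + (1.63)² + (-1.96)² + (-1.07)² + (-2.07)² + (-2.40)² = 22.3048.
Posterior: Inv-Gamma(9.0 + 12/2, 10.0 + 22.3048/2) = Inv-Gamma(15.00, 21.15240).
E[σ²|data] = β/(α−1) = 21.15240/14.00 = 1.5109.

1.5109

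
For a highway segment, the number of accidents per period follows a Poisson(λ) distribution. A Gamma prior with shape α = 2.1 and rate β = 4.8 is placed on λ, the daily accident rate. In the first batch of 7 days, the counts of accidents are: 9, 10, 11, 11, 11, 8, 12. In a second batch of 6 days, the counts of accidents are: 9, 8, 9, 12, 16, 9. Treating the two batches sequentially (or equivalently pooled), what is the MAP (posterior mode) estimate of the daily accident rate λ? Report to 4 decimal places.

With a Gamma(shape α, rate β) prior, the Poisson likelihood is conjugate: the posterior is Gamma(α + ΣXᵢ, β + n).
Batch 1: sum of counts S = 72 over n = 7 days.
After batch 1: Gamma(α+S, β+n) = Gamma(2.1+72, 4.8+7) = Gamma(74.1, 11.8).
Batch 2: sum of counts S = 63 over n = 6 days.
After batch 2: Gamma(α+S, β+n) = Gamma(74.1+63, 11.8+6) = Gamma(137.1, 17.8).
Mode of Gamma(α,β) for α≥1 is (α−1)/β = 136.1/17.8 = 7.6461.

7.6461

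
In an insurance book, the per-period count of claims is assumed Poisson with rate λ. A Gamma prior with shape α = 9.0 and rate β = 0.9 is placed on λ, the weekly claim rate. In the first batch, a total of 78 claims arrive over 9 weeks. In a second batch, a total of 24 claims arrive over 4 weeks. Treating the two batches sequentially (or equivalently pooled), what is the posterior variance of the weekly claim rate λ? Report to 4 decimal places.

With a Gamma(shape α, rate β) prior, the Poisson likelihood is conjugate: the posterior is Gamma(α + ΣXᵢ, β + n).
After batch 1: Gamma(α+S, β+n) = Gamma(9.0+78, 0.9+9) = Gamma(87.0, 9.9).
After batch 2: Gamma(α+S, β+n) = Gamma(87.0+24, 9.9+4) = Gamma(111.0, 13.9).
Var = α/β² = 111.0/13.9² = 0.5745.

0.5745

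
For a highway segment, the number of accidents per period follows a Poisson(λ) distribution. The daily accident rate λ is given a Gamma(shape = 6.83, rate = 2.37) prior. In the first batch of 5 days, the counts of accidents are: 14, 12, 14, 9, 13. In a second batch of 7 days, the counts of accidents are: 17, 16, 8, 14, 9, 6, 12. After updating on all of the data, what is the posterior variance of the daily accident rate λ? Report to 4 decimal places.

With a Gamma(shape α, rate β) prior, the Poisson likelihood is conjugate: the posterior is Gamma(α + ΣXᵢ, β + n).
Batch 1: sum of counts S = 62 over n = 5 days.
After batch 1: Gamma(α+S, β+n) = Gamma(6.83+62, 2.37+5) = Gamma(68.83, 7.37).
Batch 2: sum of counts S = 82 over n = 7 days.
After batch 2: Gamma(α+S, β+n) = Gamma(68.83+82, 7.37+7) = Gamma(150.83, 14.37).
Var = α/β² = 150.83/14.37² = 0.7304.

0.7304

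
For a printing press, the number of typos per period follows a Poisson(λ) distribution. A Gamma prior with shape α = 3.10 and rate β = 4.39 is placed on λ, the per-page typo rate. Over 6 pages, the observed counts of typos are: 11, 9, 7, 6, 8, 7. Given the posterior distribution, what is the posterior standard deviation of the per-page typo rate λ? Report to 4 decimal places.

With a Gamma(shape α, rate β) prior, the Poisson likelihood is conjugate: the posterior is Gamma(α + ΣXᵢ, β + n).
Sum of counts S = 48 over n = 6 pages.
Posterior: Gamma(α+S, β+n) = Gamma(3.10+48, 4.39+6) = Gamma(51.10, 10.39).
SD = √α/β = √51.10/10.39 = 0.6880.

0.6880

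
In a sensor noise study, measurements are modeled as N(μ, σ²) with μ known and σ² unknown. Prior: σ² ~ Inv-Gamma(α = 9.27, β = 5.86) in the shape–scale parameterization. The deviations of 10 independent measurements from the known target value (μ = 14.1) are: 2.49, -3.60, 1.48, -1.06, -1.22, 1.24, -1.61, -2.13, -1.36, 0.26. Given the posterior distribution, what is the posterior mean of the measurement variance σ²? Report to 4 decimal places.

With known mean μ and an Inverse-Gamma(α, β) prior on σ², the Normal likelihood is conjugate: posterior is Inv-Gamma(α + n/2, β + Σ(xᵢ−μ)²/2).
Σ(xᵢ−μ)² = (2.49)² + (-3.60)² + (1.48)² + (-1.06)² + (-1.22)² + (1.24)² + (-1.61)² + (-2.13)² + (-1.36)² + (0.26)² = 34.5463.
Posterior: Inv-Gamma(9.27 + 10/2, 5.86 + 34.5463/2) = Inv-Gamma(14.27, 23.13315).
E[σ²|data] = β/(α−1) = 23.13315/13.27 = 1.7433.

1.7433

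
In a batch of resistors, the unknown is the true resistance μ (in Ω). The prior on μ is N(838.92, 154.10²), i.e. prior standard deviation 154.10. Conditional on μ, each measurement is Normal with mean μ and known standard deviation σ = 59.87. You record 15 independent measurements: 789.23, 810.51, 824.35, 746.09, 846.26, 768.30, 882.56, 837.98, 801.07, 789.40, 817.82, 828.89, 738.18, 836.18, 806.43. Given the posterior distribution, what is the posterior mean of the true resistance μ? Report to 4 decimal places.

For Normal data with known variance σ², a Normal(μ₀, σ₀²) prior on μ is conjugate. Posterior precision = 1/σ₀² + n/σ²; posterior mean is the precision-weighted average of μ₀ and x̄.
Σxᵢ = 789.23 + 810.51 + 824.35 + 746.09 + 846.26 + 768.30 + 882.56 + 837.98 + 801.07 + 789.40 + 817.82 + 828.89 + 738.18 + 836.18 + 806.43 = 12123.25, so n·x̄ = 12123.25.
σ₀² = 154.10² = 23746.81, σ² = 59.87² = 3584.4169; σ² + n·σ₀² = 3584.4169 + 15·23746.81 = 359786.5669.
Posterior mean = (μ₀/σ₀² + n·x̄/σ²)/(1/σ₀² + n/σ²) = (σ²·μ₀ + σ₀²·n·x̄)/(σ² + n·σ₀²) = (3584.4169·838.92 + 23746.81·12123.25)/359786.5669 = 290895553.358248/359786.5669 = 808.5226.

808.5226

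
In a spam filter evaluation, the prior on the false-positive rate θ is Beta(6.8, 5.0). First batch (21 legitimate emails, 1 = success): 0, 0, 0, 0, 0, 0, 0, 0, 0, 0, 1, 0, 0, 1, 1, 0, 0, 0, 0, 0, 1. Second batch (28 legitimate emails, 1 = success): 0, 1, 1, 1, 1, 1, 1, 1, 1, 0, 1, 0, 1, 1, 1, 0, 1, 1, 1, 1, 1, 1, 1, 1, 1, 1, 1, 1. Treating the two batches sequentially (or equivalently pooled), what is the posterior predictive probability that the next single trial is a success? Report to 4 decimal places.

0.5724

The Beta prior is conjugate to a Binomial/Bernoulli likelihood; the update adds successes to α and failures to β.
After batch 1: Beta(6.8+4, 5.0+17) = Beta(10.8, 22.0).
After batch 2: Beta(10.8+24, 22.0+4) = Beta(34.8, 26.0).
For a single future Bernoulli trial, P(success | data) = α/(α+β) = 0.5724.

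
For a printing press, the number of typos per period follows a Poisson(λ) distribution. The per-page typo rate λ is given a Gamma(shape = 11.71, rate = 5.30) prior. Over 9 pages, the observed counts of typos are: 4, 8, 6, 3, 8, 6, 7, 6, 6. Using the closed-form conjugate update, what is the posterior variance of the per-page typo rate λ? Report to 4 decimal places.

With a Gamma(shape α, rate β) prior, the Poisson likelihood is conjugate: the posterior is Gamma(α + ΣXᵢ, β + n).
Sum of counts S = 54 over n = 9 pages.
Posterior: Gamma(α+S, β+n) = Gamma(11.71+54, 5.30+9) = Gamma(65.71, 14.30).
Var = α/β² = 65.71/14.30² = 0.3213.

0.3213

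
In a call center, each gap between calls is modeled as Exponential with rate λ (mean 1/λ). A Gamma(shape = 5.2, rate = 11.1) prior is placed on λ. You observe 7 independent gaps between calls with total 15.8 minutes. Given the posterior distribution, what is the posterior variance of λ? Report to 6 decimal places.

0.016860

With a Gamma(shape α, rate β) prior on the exponential rate λ, the posterior after n observations with total T = Σxᵢ is Gamma(α+n, β+T).
Posterior: Gamma(5.2+7, 11.1+15.8) = Gamma(12.2, 26.9).
Var = α/β² = 0.016860.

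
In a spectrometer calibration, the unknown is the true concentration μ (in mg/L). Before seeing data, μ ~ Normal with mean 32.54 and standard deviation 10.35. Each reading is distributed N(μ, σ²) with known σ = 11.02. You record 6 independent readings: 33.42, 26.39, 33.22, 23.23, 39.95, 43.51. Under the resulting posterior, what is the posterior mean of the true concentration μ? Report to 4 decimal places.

For Normal data with known variance σ², a Normal(μ₀, σ₀²) prior on μ is conjugate. Posterior precision = 1/σ₀² + n/σ²; posterior mean is the precision-weighted average of μ₀ and x̄.
Σxᵢ = 33.42 + 26.39 + 33.22 + 23.23 + 39.95 + 43.51 = 199.72, so n·x̄ = 199.72.
σ₀² = 10.35² = 107.1225, σ² = 11.02² = 121.4404; σ² + n·σ₀² = 121.4404 + 6·107.1225 = 764.1754.
Posterior mean = (μ₀/σ₀² + n·x̄/σ²)/(1/σ₀² + n/σ²) = (σ²·μ₀ + σ₀²·n·x̄)/(σ² + n·σ₀²) = (121.4404·32.54 + 107.1225·199.72)/764.1754 = 25346.176316/764.1754 = 33.1680.

33.1680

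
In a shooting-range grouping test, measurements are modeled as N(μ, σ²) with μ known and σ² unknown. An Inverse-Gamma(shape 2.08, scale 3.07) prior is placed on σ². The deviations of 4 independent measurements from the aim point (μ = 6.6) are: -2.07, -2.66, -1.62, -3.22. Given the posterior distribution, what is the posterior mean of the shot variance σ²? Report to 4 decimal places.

With known mean μ and an Inverse-Gamma(α, β) prior on σ², the Normal likelihood is conjugate: posterior is Inv-Gamma(α + n/2, β + Σ(xᵢ−μ)²/2).
Σ(xᵢ−μ)² = (-2.07)² + (-2.66)² + (-1.62)² + (-3.22)² = 24.3533.
Posterior: Inv-Gamma(2.08 + 4/2, 3.07 + 24.3533/2) = Inv-Gamma(4.08, 15.24665).
E[σ²|data] = β/(α−1) = 15.24665/3.08 = 4.9502.

4.9502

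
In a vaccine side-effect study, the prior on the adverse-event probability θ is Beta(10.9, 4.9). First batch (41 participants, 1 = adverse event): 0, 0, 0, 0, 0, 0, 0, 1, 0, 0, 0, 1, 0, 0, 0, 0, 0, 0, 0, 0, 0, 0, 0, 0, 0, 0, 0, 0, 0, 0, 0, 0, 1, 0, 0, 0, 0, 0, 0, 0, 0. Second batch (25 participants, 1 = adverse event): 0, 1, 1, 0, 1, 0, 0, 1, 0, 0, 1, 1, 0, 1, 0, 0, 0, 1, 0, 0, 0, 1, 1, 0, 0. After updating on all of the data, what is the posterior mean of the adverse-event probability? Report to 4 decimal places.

0.2922

The Beta prior is conjugate to a Binomial/Bernoulli likelihood; the update adds successes to α and failures to β.
After batch 1: Beta(10.9+3, 4.9+38) = Beta(13.9, 42.9).
After batch 2: Beta(13.9+10, 42.9+15) = Beta(23.9, 57.9).
Posterior mean = α/(α+β) = 23.9/81.8 = 0.2922.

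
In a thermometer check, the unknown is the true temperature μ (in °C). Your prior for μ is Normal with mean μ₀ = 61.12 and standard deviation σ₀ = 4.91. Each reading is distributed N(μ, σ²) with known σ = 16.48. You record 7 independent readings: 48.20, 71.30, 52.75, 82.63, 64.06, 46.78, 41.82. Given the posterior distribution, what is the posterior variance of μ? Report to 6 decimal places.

14.869017

For Normal data with known variance σ², a Normal(μ₀, σ₀²) prior on μ is conjugate. Posterior precision = 1/σ₀² + n/σ²; posterior mean is the precision-weighted average of μ₀ and x̄.
σ₀² = 4.91² = 24.1081, σ² = 16.48² = 271.5904; σ² + n·σ₀² = 271.5904 + 7·24.1081 = 440.3471.
Posterior precision = 1/σ₀² + n/σ² = 1/24.1081 + 7/271.5904 = (σ² + n·σ₀²)/(σ₀²σ²) = 440.3471/(24.1081·271.5904); posterior variance σₙ² = σ₀²σ²/(σ² + n·σ₀²) = 24.1081·271.5904/440.3471 = 14.869017.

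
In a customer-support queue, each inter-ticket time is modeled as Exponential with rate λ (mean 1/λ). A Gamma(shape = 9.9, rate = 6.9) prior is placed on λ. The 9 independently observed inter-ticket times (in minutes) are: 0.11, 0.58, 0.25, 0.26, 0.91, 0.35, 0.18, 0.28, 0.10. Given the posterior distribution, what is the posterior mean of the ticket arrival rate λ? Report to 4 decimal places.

With a Gamma(shape α, rate β) prior on the exponential rate λ, the posterior after n observations with total T = Σxᵢ is Gamma(α+n, β+T).
Sum of observations T = 3.02 minutes; n = 9.
Posterior: Gamma(9.9+9, 6.9+3.02) = Gamma(18.9, 9.92).
Posterior mean of λ = α/β = 18.9/9.92 = 1.9052.

1.9052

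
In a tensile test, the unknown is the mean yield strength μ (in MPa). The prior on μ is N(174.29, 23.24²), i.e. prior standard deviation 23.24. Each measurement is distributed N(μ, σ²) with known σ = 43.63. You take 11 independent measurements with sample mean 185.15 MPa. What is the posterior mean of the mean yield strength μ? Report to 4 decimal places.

182.5147

For Normal data with known variance σ², a Normal(μ₀, σ₀²) prior on μ is conjugate. Posterior precision = 1/σ₀² + n/σ²; posterior mean is the precision-weighted average of μ₀ and x̄.
n·x̄ = 11·185.15 = 2036.65.
σ₀² = 23.24² = 540.0976, σ² = 43.63² = 1903.5769; σ² + n·σ₀² = 1903.5769 + 11·540.0976 = 7844.6505.
Posterior mean = (μ₀/σ₀² + n·x̄/σ²)/(1/σ₀² + n/σ²) = (σ²·μ₀ + σ₀²·n·x̄)/(σ² + n·σ₀²) = (1903.5769·174.29 + 540.0976·2036.65)/7844.6505 = 1431764.194941/7844.6505 = 182.5147.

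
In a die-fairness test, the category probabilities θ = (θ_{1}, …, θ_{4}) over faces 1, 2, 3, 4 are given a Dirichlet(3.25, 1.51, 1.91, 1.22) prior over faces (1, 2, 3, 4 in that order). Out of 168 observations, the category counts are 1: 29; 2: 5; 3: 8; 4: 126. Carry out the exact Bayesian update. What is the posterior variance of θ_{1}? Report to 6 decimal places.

0.000846

The Dirichlet prior is conjugate to the Multinomial likelihood: each posterior αⱼ = prior αⱼ + observed count nⱼ.
Posterior concentration: (32.25, 6.51, 9.91, 127.22), total = 175.89.
Var[θ_j] = α_j(Σα−α_j)/((Σα)²(Σα+1)) = 32.25·143.64/(175.89²·176.89) = 0.000846.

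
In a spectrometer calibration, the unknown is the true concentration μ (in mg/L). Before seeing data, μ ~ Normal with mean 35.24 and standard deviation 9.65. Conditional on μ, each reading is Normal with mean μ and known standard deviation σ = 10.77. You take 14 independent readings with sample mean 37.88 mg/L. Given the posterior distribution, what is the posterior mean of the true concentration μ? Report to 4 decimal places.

For Normal data with known variance σ², a Normal(μ₀, σ₀²) prior on μ is conjugate. Posterior precision = 1/σ₀² + n/σ²; posterior mean is the precision-weighted average of μ₀ and x̄.
n·x̄ = 14·37.88 = 530.32.
σ₀² = 9.65² = 93.1225, σ² = 10.77² = 115.9929; σ² + n·σ₀² = 115.9929 + 14·93.1225 = 1419.7079.
Posterior mean = (μ₀/σ₀² + n·x̄/σ²)/(1/σ₀² + n/σ²) = (σ²·μ₀ + σ₀²·n·x̄)/(σ² + n·σ₀²) = (115.9929·35.24 + 93.1225·530.32)/1419.7079 = 53472.313996/1419.7079 = 37.6643.

37.6643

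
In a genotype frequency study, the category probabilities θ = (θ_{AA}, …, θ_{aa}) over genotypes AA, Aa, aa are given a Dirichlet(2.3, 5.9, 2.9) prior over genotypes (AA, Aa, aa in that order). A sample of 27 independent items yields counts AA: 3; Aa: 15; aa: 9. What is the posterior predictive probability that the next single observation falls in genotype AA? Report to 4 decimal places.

The Dirichlet prior is conjugate to the Multinomial likelihood: each posterior αⱼ = prior αⱼ + observed count nⱼ.
Posterior concentration: (5.3, 20.9, 11.9), total = 38.1.
P(next = AA | data) = α_{AA}/Σα = 0.1391.

0.1391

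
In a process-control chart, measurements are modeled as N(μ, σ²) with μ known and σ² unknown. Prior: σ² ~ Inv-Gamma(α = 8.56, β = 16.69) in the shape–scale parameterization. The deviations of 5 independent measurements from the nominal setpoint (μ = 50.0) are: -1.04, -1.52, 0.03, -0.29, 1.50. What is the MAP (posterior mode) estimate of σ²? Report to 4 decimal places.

With known mean μ and an Inverse-Gamma(α, β) prior on σ², the Normal likelihood is conjugate: posterior is Inv-Gamma(α + n/2, β + Σ(xᵢ−μ)²/2).
Σ(xᵢ−μ)² = (-1.04)² + (-1.52)² + (0.03)² + (-0.29)² + (1.50)² = 5.7270.
Posterior: Inv-Gamma(8.56 + 5/2, 16.69 + 5.7270/2) = Inv-Gamma(11.06, 19.55350).
Mode = β/(α+1) = 19.55350/12.06 = 1.6214.

1.6214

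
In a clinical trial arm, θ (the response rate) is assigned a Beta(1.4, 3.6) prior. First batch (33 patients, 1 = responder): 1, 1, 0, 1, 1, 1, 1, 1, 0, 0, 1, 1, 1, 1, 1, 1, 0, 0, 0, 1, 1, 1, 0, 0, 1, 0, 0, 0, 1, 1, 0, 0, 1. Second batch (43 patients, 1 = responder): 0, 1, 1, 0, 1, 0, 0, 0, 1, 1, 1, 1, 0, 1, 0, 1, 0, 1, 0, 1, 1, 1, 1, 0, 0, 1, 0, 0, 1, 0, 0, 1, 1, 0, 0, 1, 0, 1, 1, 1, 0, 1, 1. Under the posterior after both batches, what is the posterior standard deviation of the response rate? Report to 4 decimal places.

0.0548

The Beta prior is conjugate to a Binomial/Bernoulli likelihood; the update adds successes to α and failures to β.
After batch 1: Beta(1.4+20, 3.6+13) = Beta(21.4, 16.6).
After batch 2: Beta(21.4+24, 16.6+19) = Beta(45.4, 35.6).
Var = αβ/((α+β)²(α+β+1)) = 45.4·35.6/(81.0²·82.0) = 0.00300415; SD = √0.00300415 = 0.0548.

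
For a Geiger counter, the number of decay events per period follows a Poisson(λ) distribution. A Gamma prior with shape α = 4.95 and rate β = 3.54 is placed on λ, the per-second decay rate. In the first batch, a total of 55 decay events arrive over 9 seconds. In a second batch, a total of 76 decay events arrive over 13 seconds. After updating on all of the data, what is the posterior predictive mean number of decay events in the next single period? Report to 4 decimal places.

With a Gamma(shape α, rate β) prior, the Poisson likelihood is conjugate: the posterior is Gamma(α + ΣXᵢ, β + n).
After batch 1: Gamma(α+S, β+n) = Gamma(4.95+55, 3.54+9) = Gamma(59.95, 12.54).
After batch 2: Gamma(α+S, β+n) = Gamma(59.95+76, 12.54+13) = Gamma(135.95, 25.54).
The predictive distribution for one future period is NegBinom with mean α/β = 5.3230.

5.3230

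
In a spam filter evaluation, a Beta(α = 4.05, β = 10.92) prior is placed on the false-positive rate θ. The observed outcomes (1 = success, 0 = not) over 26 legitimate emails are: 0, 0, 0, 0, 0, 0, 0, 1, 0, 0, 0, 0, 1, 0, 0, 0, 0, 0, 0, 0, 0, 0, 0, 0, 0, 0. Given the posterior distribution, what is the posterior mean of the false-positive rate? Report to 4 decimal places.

0.1477

The Beta prior is conjugate to a Binomial/Bernoulli likelihood; the update adds successes to α and failures to β.
Posterior: Beta(α+k, β+n−k) = Beta(4.05+2, 10.92+24) = Beta(6.05, 34.92).
Posterior mean = α/(α+β) = 6.05/40.97 = 0.1477.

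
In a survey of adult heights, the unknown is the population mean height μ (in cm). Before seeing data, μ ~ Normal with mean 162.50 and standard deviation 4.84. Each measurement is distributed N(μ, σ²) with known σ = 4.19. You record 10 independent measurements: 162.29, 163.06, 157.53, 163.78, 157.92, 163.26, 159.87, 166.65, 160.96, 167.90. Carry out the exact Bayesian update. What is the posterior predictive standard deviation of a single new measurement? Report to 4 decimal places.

For Normal data with known variance σ², a Normal(μ₀, σ₀²) prior on μ is conjugate. Posterior precision = 1/σ₀² + n/σ²; posterior mean is the precision-weighted average of μ₀ and x̄.
σ₀² = 4.84² = 23.4256, σ² = 4.19² = 17.5561; σ² + n·σ₀² = 17.5561 + 10·23.4256 = 251.8121.
Posterior precision = 1/σ₀² + n/σ² = 1/23.4256 + 10/17.5561 = (σ² + n·σ₀²)/(σ₀²σ²) = 251.8121/(23.4256·17.5561); posterior variance σₙ² = σ₀²σ²/(σ² + n·σ₀²) = 23.4256·17.5561/251.8121 = 1.633211.
Predictive variance for one new observation = σₙ² + σ² = 23.4256·17.5561/251.8121 + 17.5561 = σ²·(σ₀² + 251.8121)/251.8121 = 17.5561·275.2377/251.8121 = 19.189311; SD = √(17.5561·275.2377/251.8121) = 4.3806.

4.3806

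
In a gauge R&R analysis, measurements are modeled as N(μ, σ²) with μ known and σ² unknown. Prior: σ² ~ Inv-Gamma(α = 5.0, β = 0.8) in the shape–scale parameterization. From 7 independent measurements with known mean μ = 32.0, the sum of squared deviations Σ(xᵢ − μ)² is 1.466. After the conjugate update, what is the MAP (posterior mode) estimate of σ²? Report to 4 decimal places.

0.1614

With known mean μ and an Inverse-Gamma(α, β) prior on σ², the Normal likelihood is conjugate: posterior is Inv-Gamma(α + n/2, β + Σ(xᵢ−μ)²/2).
Posterior: Inv-Gamma(5.0 + 7/2, 0.8 + 1.466/2) = Inv-Gamma(8.50, 1.5330).
Mode = β/(α+1) = 1.5330/9.50 = 0.1614.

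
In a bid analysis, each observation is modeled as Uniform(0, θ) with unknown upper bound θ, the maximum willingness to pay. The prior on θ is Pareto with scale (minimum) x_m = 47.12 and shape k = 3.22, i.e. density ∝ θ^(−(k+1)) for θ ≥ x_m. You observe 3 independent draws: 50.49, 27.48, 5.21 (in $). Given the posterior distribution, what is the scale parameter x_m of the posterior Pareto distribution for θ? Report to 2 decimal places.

A Pareto(scale x_m, shape k) prior on the upper bound θ of Uniform(0, θ) is conjugate: posterior is Pareto(max(x_m, max xᵢ), k + n).
Sample maximum = 50.49; prior scale x_m = 47.12 → posterior scale = max = 50.49.
Posterior shape = 3.22 + 3 = 6.22.
Posterior scale x_m = 50.49.

50.49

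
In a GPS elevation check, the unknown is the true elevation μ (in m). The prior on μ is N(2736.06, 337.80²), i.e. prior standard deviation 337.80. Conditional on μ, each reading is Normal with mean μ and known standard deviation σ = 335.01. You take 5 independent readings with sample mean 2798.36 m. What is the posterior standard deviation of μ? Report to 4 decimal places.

For Normal data with known variance σ², a Normal(μ₀, σ₀²) prior on μ is conjugate. Posterior precision = 1/σ₀² + n/σ²; posterior mean is the precision-weighted average of μ₀ and x̄.
σ₀² = 337.80² = 114108.84, σ² = 335.01² = 112231.7001; σ² + n·σ₀² = 112231.7001 + 5·114108.84 = 682775.9001.
Posterior precision = 1/σ₀² + n/σ² = 1/114108.84 + 5/112231.7001 = (σ² + n·σ₀²)/(σ₀²σ²) = 682775.9001/(114108.84·112231.7001); posterior variance σₙ² = σ₀²σ²/(σ² + n·σ₀²) = 114108.84·112231.7001/682775.9001 = 18756.709350.
Posterior SD = √σₙ² = √(114108.84·112231.7001/682775.9001) = 136.9551.

136.9551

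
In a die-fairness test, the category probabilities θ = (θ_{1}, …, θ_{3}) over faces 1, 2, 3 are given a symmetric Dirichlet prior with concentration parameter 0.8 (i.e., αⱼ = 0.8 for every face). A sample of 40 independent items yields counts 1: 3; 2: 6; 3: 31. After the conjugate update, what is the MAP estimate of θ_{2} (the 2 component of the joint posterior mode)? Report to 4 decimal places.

The Dirichlet prior is conjugate to the Multinomial likelihood: each posterior αⱼ = prior αⱼ + observed count nⱼ.
Posterior concentration: (3.8, 6.8, 31.8), total = 42.4.
Joint mode component: (α_{2}−1)/(Σα−K) = 5.8/39.4 = 0.1472.

0.1472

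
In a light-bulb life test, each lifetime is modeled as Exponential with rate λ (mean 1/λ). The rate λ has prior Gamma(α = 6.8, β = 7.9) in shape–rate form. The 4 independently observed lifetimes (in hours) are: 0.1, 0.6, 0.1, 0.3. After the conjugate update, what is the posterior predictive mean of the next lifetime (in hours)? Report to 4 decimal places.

0.9184

With a Gamma(shape α, rate β) prior on the exponential rate λ, the posterior after n observations with total T = Σxᵢ is Gamma(α+n, β+T).
Sum of observations T = 1.1 hours; n = 4.
Posterior: Gamma(6.8+4, 7.9+1.1) = Gamma(10.8, 9.0).
The predictive distribution for the next observation is Lomax; its mean is β/(α−1) = 9.0/9.8 = 0.9184.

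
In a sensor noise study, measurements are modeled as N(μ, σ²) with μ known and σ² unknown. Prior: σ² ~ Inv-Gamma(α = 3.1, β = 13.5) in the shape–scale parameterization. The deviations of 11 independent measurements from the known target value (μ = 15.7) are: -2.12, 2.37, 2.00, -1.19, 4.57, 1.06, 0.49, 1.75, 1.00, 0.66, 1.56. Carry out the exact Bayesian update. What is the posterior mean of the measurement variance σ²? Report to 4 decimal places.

4.7176

With known mean μ and an Inverse-Gamma(α, β) prior on σ², the Normal likelihood is conjugate: posterior is Inv-Gamma(α + n/2, β + Σ(xᵢ−μ)²/2).
Σ(xᵢ−μ)² = (-2.12)² + (2.37)² + (2.00)² + (-1.19)² + (4.57)² + (1.06)² + (0.49)² + (1.75)² + (1.00)² + (0.66)² + (1.56)² = 44.7077.
Posterior: Inv-Gamma(3.1 + 11/2, 13.5 + 44.7077/2) = Inv-Gamma(8.60, 35.85385).
E[σ²|data] = β/(α−1) = 35.85385/7.60 = 4.7176.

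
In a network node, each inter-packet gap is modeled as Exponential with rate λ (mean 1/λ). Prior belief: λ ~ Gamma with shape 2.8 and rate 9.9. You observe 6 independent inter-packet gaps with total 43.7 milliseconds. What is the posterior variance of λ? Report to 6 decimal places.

With a Gamma(shape α, rate β) prior on the exponential rate λ, the posterior after n observations with total T = Σxᵢ is Gamma(α+n, β+T).
Posterior: Gamma(2.8+6, 9.9+43.7) = Gamma(8.8, 53.6).
Var = α/β² = 0.003063.

0.003063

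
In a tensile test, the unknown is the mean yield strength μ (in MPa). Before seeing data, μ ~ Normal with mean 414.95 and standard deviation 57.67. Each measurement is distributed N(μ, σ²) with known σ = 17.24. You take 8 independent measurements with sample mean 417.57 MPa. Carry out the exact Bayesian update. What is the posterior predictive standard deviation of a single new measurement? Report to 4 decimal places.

For Normal data with known variance σ², a Normal(μ₀, σ₀²) prior on μ is conjugate. Posterior precision = 1/σ₀² + n/σ²; posterior mean is the precision-weighted average of μ₀ and x̄.
σ₀² = 57.67² = 3325.8289, σ² = 17.24² = 297.2176; σ² + n·σ₀² = 297.2176 + 8·3325.8289 = 26903.8488.
Posterior precision = 1/σ₀² + n/σ² = 1/3325.8289 + 8/297.2176 = (σ² + n·σ₀²)/(σ₀²σ²) = 26903.8488/(3325.8289·297.2176); posterior variance σₙ² = σ₀²σ²/(σ² + n·σ₀²) = 3325.8289·297.2176/26903.8488 = 36.741765.
Predictive variance for one new observation = σₙ² + σ² = 3325.8289·297.2176/26903.8488 + 297.2176 = σ²·(σ₀² + 26903.8488)/26903.8488 = 297.2176·30229.6777/26903.8488 = 333.959365; SD = √(297.2176·30229.6777/26903.8488) = 18.2746.

18.2746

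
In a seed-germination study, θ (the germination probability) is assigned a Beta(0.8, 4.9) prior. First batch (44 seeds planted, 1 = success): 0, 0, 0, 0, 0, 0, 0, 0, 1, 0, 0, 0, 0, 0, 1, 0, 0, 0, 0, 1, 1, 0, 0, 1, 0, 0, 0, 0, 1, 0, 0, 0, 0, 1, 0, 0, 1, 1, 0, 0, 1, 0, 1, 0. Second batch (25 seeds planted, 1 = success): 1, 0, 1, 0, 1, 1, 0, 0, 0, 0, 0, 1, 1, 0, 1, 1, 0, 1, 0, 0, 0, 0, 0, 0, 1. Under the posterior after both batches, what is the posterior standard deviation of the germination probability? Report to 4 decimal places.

The Beta prior is conjugate to a Binomial/Bernoulli likelihood; the update adds successes to α and failures to β.
After batch 1: Beta(0.8+11, 4.9+33) = Beta(11.8, 37.9).
After batch 2: Beta(11.8+10, 37.9+15) = Beta(21.8, 52.9).
Var = αβ/((α+β)²(α+β+1)) = 21.8·52.9/(74.7²·75.7) = 0.00273008; SD = √0.00273008 = 0.0523.

0.0523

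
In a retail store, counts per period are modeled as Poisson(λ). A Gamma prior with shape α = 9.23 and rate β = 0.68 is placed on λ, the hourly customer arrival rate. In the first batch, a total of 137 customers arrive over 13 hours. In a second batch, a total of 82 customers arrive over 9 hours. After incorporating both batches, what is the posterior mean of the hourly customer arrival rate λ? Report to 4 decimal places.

10.0631

With a Gamma(shape α, rate β) prior, the Poisson likelihood is conjugate: the posterior is Gamma(α + ΣXᵢ, β + n).
After batch 1: Gamma(α+S, β+n) = Gamma(9.23+137, 0.68+13) = Gamma(146.23, 13.68).
After batch 2: Gamma(α+S, β+n) = Gamma(146.23+82, 13.68+9) = Gamma(228.23, 22.68).
Posterior mean = α/β = 228.23/22.68 = 10.0631.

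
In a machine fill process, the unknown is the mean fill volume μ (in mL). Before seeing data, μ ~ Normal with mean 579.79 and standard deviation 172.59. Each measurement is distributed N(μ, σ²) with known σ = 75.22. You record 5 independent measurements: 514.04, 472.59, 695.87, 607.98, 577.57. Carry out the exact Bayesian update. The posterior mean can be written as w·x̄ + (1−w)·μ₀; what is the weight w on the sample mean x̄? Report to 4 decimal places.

For Normal data with known variance σ², a Normal(μ₀, σ₀²) prior on μ is conjugate. Posterior precision = 1/σ₀² + n/σ²; posterior mean is the precision-weighted average of μ₀ and x̄.
σ₀² = 172.59² = 29787.3081, σ² = 75.22² = 5658.0484. Prior precision 1/σ₀² = 1/29787.3081; data precision n/σ² = 5/5658.0484.
w = (n/σ²)/(1/σ₀² + n/σ²) = n·σ₀²/(σ² + n·σ₀²) = 5·29787.3081/(5658.0484 + 5·29787.3081) = 148936.5405/154594.5889 = 0.9634.

0.9634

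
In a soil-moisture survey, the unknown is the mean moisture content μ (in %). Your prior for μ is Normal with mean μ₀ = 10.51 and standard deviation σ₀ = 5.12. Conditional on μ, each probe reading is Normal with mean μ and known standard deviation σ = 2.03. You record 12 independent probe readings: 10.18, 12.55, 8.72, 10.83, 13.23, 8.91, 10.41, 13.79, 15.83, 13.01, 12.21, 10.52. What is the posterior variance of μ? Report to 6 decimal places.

0.338968

For Normal data with known variance σ², a Normal(μ₀, σ₀²) prior on μ is conjugate. Posterior precision = 1/σ₀² + n/σ²; posterior mean is the precision-weighted average of μ₀ and x̄.
σ₀² = 5.12² = 26.2144, σ² = 2.03² = 4.1209; σ² + n·σ₀² = 4.1209 + 12·26.2144 = 318.6937.
Posterior precision = 1/σ₀² + n/σ² = 1/26.2144 + 12/4.1209 = (σ² + n·σ₀²)/(σ₀²σ²) = 318.6937/(26.2144·4.1209); posterior variance σₙ² = σ₀²σ²/(σ² + n·σ₀²) = 26.2144·4.1209/318.6937 = 0.338968.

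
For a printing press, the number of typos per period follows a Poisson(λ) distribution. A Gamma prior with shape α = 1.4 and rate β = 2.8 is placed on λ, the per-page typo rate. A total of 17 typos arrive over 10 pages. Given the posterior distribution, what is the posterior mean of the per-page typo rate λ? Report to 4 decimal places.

1.4375

With a Gamma(shape α, rate β) prior, the Poisson likelihood is conjugate: the posterior is Gamma(α + ΣXᵢ, β + n).
Posterior: Gamma(α+S, β+n) = Gamma(1.4+17, 2.8+10) = Gamma(18.4, 12.8).
Posterior mean = α/β = 18.4/12.8 = 1.4375.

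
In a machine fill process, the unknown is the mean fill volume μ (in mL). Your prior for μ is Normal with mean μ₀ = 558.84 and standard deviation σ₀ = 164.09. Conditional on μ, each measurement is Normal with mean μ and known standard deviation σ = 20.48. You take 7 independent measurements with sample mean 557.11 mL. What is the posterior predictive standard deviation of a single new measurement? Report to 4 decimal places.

21.8910

For Normal data with known variance σ², a Normal(μ₀, σ₀²) prior on μ is conjugate. Posterior precision = 1/σ₀² + n/σ²; posterior mean is the precision-weighted average of μ₀ and x̄.
σ₀² = 164.09² = 26925.5281, σ² = 20.48² = 419.4304; σ² + n·σ₀² = 419.4304 + 7·26925.5281 = 188898.1271.
Posterior precision = 1/σ₀² + n/σ² = 1/26925.5281 + 7/419.4304 = (σ² + n·σ₀²)/(σ₀²σ²) = 188898.1271/(26925.5281·419.4304); posterior variance σₙ² = σ₀²σ²/(σ² + n·σ₀²) = 26925.5281·419.4304/188898.1271 = 59.785585.
Predictive variance for one new observation = σₙ² + σ² = 26925.5281·419.4304/188898.1271 + 419.4304 = σ²·(σ₀² + 188898.1271)/188898.1271 = 419.4304·215823.6552/188898.1271 = 479.215985; SD = √(419.4304·215823.6552/188898.1271) = 21.8910.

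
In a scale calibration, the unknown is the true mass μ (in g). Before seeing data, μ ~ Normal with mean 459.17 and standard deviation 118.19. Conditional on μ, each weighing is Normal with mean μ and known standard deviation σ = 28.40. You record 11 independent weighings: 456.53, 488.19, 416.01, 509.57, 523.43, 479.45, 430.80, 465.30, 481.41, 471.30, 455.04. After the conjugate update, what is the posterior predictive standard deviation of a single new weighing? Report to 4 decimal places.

29.6564

For Normal data with known variance σ², a Normal(μ₀, σ₀²) prior on μ is conjugate. Posterior precision = 1/σ₀² + n/σ²; posterior mean is the precision-weighted average of μ₀ and x̄.
σ₀² = 118.19² = 13968.8761, σ² = 28.40² = 806.56; σ² + n·σ₀² = 806.56 + 11·13968.8761 = 154464.1971.
Posterior precision = 1/σ₀² + n/σ² = 1/13968.8761 + 11/806.56 = (σ² + n·σ₀²)/(σ₀²σ²) = 154464.1971/(13968.8761·806.56); posterior variance σₙ² = σ₀²σ²/(σ² + n·σ₀²) = 13968.8761·806.56/154464.1971 = 72.940765.
Predictive variance for one new observation = σₙ² + σ² = 13968.8761·806.56/154464.1971 + 806.56 = σ²·(σ₀² + 154464.1971)/154464.1971 = 806.56·168433.0732/154464.1971 = 879.500765; SD = √(806.56·168433.0732/154464.1971) = 29.6564.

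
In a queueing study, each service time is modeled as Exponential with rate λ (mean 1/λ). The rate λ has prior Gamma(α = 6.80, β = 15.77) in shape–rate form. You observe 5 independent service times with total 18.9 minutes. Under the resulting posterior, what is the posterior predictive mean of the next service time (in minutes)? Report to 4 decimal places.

With a Gamma(shape α, rate β) prior on the exponential rate λ, the posterior after n observations with total T = Σxᵢ is Gamma(α+n, β+T).
Posterior: Gamma(6.80+5, 15.77+18.9) = Gamma(11.80, 34.67).
The predictive distribution for the next observation is Lomax; its mean is β/(α−1) = 34.67/10.80 = 3.2102.

3.2102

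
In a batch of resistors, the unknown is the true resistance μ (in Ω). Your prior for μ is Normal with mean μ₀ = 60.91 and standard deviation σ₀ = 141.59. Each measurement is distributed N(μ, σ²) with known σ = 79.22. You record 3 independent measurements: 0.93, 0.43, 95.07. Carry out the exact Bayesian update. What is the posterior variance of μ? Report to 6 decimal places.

For Normal data with known variance σ², a Normal(μ₀, σ₀²) prior on μ is conjugate. Posterior precision = 1/σ₀² + n/σ²; posterior mean is the precision-weighted average of μ₀ and x̄.
σ₀² = 141.59² = 20047.7281, σ² = 79.22² = 6275.8084; σ² + n·σ₀² = 6275.8084 + 3·20047.7281 = 66418.9927.
Posterior precision = 1/σ₀² + n/σ² = 1/20047.7281 + 3/6275.8084 = (σ² + n·σ₀²)/(σ₀²σ²) = 66418.9927/(20047.7281·6275.8084); posterior variance σₙ² = σ₀²σ²/(σ² + n·σ₀²) = 20047.7281·6275.8084/66418.9927 = 1894.272938.

1894.272938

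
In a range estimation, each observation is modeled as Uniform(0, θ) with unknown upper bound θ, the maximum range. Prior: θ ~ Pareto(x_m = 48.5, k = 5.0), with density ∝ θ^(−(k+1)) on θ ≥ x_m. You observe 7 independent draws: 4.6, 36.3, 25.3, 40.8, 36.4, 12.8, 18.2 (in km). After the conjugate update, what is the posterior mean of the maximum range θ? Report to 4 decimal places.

A Pareto(scale x_m, shape k) prior on the upper bound θ of Uniform(0, θ) is conjugate: posterior is Pareto(max(x_m, max xᵢ), k + n).
Sample maximum = 40.8; prior scale x_m = 48.5 → posterior scale = max = 48.5.
Posterior shape = 5.0 + 7 = 12.0.
E[θ|data] = k·x_m/(k−1) = 12.0·48.5/11.0 = 52.9091.

52.9091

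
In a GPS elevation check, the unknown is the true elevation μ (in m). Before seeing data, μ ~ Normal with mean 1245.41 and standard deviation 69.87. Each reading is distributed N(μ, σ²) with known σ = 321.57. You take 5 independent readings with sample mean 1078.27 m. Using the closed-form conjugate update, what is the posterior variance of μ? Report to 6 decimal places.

3949.536470

For Normal data with known variance σ², a Normal(μ₀, σ₀²) prior on μ is conjugate. Posterior precision = 1/σ₀² + n/σ²; posterior mean is the precision-weighted average of μ₀ and x̄.
σ₀² = 69.87² = 4881.8169, σ² = 321.57² = 103407.2649; σ² + n·σ₀² = 103407.2649 + 5·4881.8169 = 127816.3494.
Posterior precision = 1/σ₀² + n/σ² = 1/4881.8169 + 5/103407.2649 = (σ² + n·σ₀²)/(σ₀²σ²) = 127816.3494/(4881.8169·103407.2649); posterior variance σₙ² = σ₀²σ²/(σ² + n·σ₀²) = 4881.8169·103407.2649/127816.3494 = 3949.536470.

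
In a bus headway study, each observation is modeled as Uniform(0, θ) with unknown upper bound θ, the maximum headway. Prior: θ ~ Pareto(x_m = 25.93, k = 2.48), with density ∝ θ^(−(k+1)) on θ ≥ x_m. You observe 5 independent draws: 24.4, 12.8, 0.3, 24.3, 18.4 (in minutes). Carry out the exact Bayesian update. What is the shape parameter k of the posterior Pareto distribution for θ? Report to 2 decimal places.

7.48

A Pareto(scale x_m, shape k) prior on the upper bound θ of Uniform(0, θ) is conjugate: posterior is Pareto(max(x_m, max xᵢ), k + n).
Sample maximum = 24.4; prior scale x_m = 25.93 → posterior scale = max = 25.93.
Posterior shape = 2.48 + 5 = 7.48.
Posterior shape k = 7.48.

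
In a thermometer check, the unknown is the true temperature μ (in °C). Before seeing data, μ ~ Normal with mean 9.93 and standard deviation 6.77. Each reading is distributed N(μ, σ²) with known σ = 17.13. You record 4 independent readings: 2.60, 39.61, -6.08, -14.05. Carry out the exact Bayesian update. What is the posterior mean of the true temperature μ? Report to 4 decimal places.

For Normal data with known variance σ², a Normal(μ₀, σ₀²) prior on μ is conjugate. Posterior precision = 1/σ₀² + n/σ²; posterior mean is the precision-weighted average of μ₀ and x̄.
Σxᵢ = 2.60 + 39.61 + (-6.08) + (-14.05) = 22.08, so n·x̄ = 22.08.
σ₀² = 6.77² = 45.8329, σ² = 17.13² = 293.4369; σ² + n·σ₀² = 293.4369 + 4·45.8329 = 476.7685.
Posterior mean = (μ₀/σ₀² + n·x̄/σ²)/(1/σ₀² + n/σ²) = (σ²·μ₀ + σ₀²·n·x̄)/(σ² + n·σ₀²) = (293.4369·9.93 + 45.8329·22.08)/476.7685 = 3925.818849/476.7685 = 8.2342.

8.2342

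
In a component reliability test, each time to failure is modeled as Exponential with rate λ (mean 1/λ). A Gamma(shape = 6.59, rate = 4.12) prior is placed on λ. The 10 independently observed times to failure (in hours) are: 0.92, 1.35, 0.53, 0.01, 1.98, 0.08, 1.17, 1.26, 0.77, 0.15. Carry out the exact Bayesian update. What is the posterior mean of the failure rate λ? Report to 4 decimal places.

1.3444

With a Gamma(shape α, rate β) prior on the exponential rate λ, the posterior after n observations with total T = Σxᵢ is Gamma(α+n, β+T).
Sum of observations T = 8.22 hours; n = 10.
Posterior: Gamma(6.59+10, 4.12+8.22) = Gamma(16.59, 12.34).
Posterior mean of λ = α/β = 16.59/12.34 = 1.3444.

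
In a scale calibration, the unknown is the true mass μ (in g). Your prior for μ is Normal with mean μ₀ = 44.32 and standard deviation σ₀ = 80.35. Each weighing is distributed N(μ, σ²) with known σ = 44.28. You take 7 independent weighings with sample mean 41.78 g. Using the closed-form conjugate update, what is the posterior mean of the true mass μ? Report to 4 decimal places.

For Normal data with known variance σ², a Normal(μ₀, σ₀²) prior on μ is conjugate. Posterior precision = 1/σ₀² + n/σ²; posterior mean is the precision-weighted average of μ₀ and x̄.
n·x̄ = 7·41.78 = 292.46.
σ₀² = 80.35² = 6456.1225, σ² = 44.28² = 1960.7184; σ² + n·σ₀² = 1960.7184 + 7·6456.1225 = 47153.5759.
Posterior mean = (μ₀/σ₀² + n·x̄/σ²)/(1/σ₀² + n/σ²) = (σ²·μ₀ + σ₀²·n·x̄)/(σ² + n·σ₀²) = (1960.7184·44.32 + 6456.1225·292.46)/47153.5759 = 1975056.625838/47153.5759 = 41.8856.

41.8856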